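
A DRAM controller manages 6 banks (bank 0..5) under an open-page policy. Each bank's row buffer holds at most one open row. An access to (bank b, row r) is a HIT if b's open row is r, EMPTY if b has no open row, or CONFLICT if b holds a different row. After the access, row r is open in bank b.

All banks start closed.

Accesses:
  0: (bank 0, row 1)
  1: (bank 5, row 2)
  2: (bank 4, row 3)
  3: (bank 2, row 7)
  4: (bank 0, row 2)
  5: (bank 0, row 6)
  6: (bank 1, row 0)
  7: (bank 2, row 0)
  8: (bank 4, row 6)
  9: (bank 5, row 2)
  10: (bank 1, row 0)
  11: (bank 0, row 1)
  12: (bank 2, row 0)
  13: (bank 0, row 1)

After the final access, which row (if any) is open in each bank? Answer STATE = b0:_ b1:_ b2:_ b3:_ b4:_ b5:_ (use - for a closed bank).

STATE = b0:1 b1:0 b2:0 b3:- b4:6 b5:2

#0 (0,1) E
#1 (5,2) E
#2 (4,3) E
#3 (2,7) E
#4 (0,2) C  (was 1)
#5 (0,6) C  (was 2)
#6 (1,0) E
#7 (2,0) C  (was 7)
#8 (4,6) C  (was 3)
#9 (5,2) H  (was 2)
#10 (1,0) H  (was 0)
#11 (0,1) C  (was 6)
#12 (2,0) H  (was 0)
#13 (0,1) H  (was 1)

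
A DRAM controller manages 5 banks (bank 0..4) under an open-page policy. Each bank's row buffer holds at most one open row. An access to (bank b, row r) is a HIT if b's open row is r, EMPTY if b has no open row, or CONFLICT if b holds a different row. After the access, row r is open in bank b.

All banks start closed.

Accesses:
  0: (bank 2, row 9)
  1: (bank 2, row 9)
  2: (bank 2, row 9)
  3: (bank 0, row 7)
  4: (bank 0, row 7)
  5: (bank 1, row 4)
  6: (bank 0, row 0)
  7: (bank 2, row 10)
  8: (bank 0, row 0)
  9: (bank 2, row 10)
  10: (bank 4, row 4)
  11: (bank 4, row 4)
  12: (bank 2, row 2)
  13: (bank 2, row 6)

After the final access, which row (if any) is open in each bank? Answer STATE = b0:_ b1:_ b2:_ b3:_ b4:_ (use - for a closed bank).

#0 (2,9) E
#1 (2,9) H  (was 9)
#2 (2,9) H  (was 9)
#3 (0,7) E
#4 (0,7) H  (was 7)
#5 (1,4) E
#6 (0,0) C  (was 7)
#7 (2,10) C  (was 9)
#8 (0,0) H  (was 0)
#9 (2,10) H  (was 10)
#10 (4,4) E
#11 (4,4) H  (was 4)
#12 (2,2) C  (was 10)
#13 (2,6) C  (was 2)

STATE = b0:0 b1:4 b2:6 b3:- b4:4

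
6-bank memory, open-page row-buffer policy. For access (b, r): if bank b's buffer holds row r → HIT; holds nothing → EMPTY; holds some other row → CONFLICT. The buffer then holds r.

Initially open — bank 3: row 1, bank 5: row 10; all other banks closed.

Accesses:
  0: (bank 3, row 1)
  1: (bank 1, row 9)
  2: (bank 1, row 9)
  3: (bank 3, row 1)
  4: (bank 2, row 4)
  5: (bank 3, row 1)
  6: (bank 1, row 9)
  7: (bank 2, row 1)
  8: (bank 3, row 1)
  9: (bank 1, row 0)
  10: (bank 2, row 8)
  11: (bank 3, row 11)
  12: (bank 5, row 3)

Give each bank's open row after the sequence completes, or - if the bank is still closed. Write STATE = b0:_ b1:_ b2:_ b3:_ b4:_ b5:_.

STATE = b0:- b1:0 b2:8 b3:11 b4:- b5:3

step 0: bank3 1->1 [HIT]
step 1: bank1 None->9 [EMPTY]
step 2: bank1 9->9 [HIT]
step 3: bank3 1->1 [HIT]
step 4: bank2 None->4 [EMPTY]
step 5: bank3 1->1 [HIT]
step 6: bank1 9->9 [HIT]
step 7: bank2 4->1 [CONFLICT]
step 8: bank3 1->1 [HIT]
step 9: bank1 9->0 [CONFLICT]
step 10: bank2 1->8 [CONFLICT]
step 11: bank3 1->11 [CONFLICT]
step 12: bank5 10->3 [CONFLICT]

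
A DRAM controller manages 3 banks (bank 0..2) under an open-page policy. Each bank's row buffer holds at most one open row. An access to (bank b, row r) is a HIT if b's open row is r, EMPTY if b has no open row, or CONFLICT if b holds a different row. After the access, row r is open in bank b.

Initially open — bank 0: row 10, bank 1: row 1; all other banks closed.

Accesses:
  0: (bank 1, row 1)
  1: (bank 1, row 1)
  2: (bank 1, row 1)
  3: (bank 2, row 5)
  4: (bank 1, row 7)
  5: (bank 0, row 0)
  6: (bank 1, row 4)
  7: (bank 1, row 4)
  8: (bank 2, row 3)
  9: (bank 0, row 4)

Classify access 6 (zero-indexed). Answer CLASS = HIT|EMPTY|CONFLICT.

step 0: bank1 1->1 [HIT]
step 1: bank1 1->1 [HIT]
step 2: bank1 1->1 [HIT]
step 3: bank2 None->5 [EMPTY]
step 4: bank1 1->7 [CONFLICT]
step 5: bank0 10->0 [CONFLICT]
step 6: bank1 7->4 [CONFLICT]
step 7: bank1 4->4 [HIT]
step 8: bank2 5->3 [CONFLICT]
step 9: bank0 0->4 [CONFLICT]

CLASS = CONFLICT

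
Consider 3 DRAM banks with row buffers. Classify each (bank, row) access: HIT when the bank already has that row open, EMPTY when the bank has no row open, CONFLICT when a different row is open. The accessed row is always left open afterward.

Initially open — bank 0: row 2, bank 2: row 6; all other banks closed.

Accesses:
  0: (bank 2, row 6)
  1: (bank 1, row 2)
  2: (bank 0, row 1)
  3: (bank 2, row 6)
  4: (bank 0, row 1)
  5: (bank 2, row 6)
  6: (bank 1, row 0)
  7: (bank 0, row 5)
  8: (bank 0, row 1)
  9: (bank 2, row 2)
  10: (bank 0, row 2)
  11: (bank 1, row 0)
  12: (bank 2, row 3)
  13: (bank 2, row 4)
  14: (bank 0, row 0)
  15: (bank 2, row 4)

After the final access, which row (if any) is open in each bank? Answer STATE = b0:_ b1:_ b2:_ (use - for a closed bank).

STATE = b0:0 b1:0 b2:4

  [0] b2 r6: had r6 ⇒ H
  [1] b1 r2: no row ⇒ E
  [2] b0 r1: had r2 ⇒ C
  [3] b2 r6: had r6 ⇒ H
  [4] b0 r1: had r1 ⇒ H
  [5] b2 r6: had r6 ⇒ H
  [6] b1 r0: had r2 ⇒ C
  [7] b0 r5: had r1 ⇒ C
  [8] b0 r1: had r5 ⇒ C
  [9] b2 r2: had r6 ⇒ C
  [10] b0 r2: had r1 ⇒ C
  [11] b1 r0: had r0 ⇒ H
  [12] b2 r3: had r2 ⇒ C
  [13] b2 r4: had r3 ⇒ C
  [14] b0 r0: had r2 ⇒ C
  [15] b2 r4: had r4 ⇒ H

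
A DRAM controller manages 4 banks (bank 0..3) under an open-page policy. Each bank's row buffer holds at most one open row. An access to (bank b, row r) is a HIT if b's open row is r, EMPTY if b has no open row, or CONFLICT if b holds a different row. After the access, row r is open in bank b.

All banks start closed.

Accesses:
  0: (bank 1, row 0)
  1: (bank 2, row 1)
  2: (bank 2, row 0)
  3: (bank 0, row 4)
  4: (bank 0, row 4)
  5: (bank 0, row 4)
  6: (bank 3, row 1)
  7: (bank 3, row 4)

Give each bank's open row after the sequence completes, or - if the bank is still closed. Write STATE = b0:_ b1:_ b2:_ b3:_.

STATE = b0:4 b1:0 b2:0 b3:4

0: bank 1 row 0 — prev None → EMPTY
1: bank 2 row 1 — prev None → EMPTY
2: bank 2 row 0 — prev 1 → CONFLICT
3: bank 0 row 4 — prev None → EMPTY
4: bank 0 row 4 — prev 4 → HIT
5: bank 0 row 4 — prev 4 → HIT
6: bank 3 row 1 — prev None → EMPTY
7: bank 3 row 4 — prev 1 → CONFLICT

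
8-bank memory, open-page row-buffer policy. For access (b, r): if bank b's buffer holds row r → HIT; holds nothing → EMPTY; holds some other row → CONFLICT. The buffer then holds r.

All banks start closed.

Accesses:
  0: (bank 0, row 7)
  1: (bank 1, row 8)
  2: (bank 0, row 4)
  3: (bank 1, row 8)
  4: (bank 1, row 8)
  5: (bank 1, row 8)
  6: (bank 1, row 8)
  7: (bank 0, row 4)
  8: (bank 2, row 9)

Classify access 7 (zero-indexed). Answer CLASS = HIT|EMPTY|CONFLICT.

CLASS = HIT

0: bank 0 row 7 — prev None → EMPTY
1: bank 1 row 8 — prev None → EMPTY
2: bank 0 row 4 — prev 7 → CONFLICT
3: bank 1 row 8 — prev 8 → HIT
4: bank 1 row 8 — prev 8 → HIT
5: bank 1 row 8 — prev 8 → HIT
6: bank 1 row 8 — prev 8 → HIT
7: bank 0 row 4 — prev 4 → HIT
8: bank 2 row 9 — prev None → EMPTY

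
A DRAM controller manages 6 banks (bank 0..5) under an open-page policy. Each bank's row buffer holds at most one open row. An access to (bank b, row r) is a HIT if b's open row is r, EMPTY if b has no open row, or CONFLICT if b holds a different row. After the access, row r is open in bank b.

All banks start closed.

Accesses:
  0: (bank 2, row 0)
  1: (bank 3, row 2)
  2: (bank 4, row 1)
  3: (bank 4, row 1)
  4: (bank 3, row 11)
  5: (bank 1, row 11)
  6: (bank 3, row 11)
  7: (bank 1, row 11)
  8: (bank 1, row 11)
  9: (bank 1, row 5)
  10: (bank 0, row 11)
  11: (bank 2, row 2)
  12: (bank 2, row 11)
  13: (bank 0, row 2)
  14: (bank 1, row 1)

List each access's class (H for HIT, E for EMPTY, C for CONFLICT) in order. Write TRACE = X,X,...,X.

  [0] b2 r0: no row ⇒ E
  [1] b3 r2: no row ⇒ E
  [2] b4 r1: no row ⇒ E
  [3] b4 r1: had r1 ⇒ H
  [4] b3 r11: had r2 ⇒ C
  [5] b1 r11: no row ⇒ E
  [6] b3 r11: had r11 ⇒ H
  [7] b1 r11: had r11 ⇒ H
  [8] b1 r11: had r11 ⇒ H
  [9] b1 r5: had r11 ⇒ C
  [10] b0 r11: no row ⇒ E
  [11] b2 r2: had r0 ⇒ C
  [12] b2 r11: had r2 ⇒ C
  [13] b0 r2: had r11 ⇒ C
  [14] b1 r1: had r5 ⇒ C

TRACE = E,E,E,H,C,E,H,H,H,C,E,C,C,C,C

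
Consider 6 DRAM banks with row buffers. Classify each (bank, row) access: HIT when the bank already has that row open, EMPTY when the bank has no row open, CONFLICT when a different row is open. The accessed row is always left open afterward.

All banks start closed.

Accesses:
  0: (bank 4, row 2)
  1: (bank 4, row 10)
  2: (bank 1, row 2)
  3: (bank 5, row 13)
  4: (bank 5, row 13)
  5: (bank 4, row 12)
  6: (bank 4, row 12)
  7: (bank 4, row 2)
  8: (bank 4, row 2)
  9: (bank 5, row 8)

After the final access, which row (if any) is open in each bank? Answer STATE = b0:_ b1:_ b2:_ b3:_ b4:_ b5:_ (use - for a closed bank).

0: bank 4 row 2 — prev None → EMPTY
1: bank 4 row 10 — prev 2 → CONFLICT
2: bank 1 row 2 — prev None → EMPTY
3: bank 5 row 13 — prev None → EMPTY
4: bank 5 row 13 — prev 13 → HIT
5: bank 4 row 12 — prev 10 → CONFLICT
6: bank 4 row 12 — prev 12 → HIT
7: bank 4 row 2 — prev 12 → CONFLICT
8: bank 4 row 2 — prev 2 → HIT
9: bank 5 row 8 — prev 13 → CONFLICT

STATE = b0:- b1:2 b2:- b3:- b4:2 b5:8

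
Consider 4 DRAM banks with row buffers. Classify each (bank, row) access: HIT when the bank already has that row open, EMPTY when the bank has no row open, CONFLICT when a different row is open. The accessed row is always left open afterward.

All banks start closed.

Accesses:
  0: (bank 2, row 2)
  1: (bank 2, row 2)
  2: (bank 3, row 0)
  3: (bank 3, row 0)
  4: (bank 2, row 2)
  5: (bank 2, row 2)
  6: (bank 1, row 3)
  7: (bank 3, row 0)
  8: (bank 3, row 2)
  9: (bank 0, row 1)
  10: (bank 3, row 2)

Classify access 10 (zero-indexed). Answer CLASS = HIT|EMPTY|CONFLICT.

CLASS = HIT

#0 (2,2) E
#1 (2,2) H  (was 2)
#2 (3,0) E
#3 (3,0) H  (was 0)
#4 (2,2) H  (was 2)
#5 (2,2) H  (was 2)
#6 (1,3) E
#7 (3,0) H  (was 0)
#8 (3,2) C  (was 0)
#9 (0,1) E
#10 (3,2) H  (was 2)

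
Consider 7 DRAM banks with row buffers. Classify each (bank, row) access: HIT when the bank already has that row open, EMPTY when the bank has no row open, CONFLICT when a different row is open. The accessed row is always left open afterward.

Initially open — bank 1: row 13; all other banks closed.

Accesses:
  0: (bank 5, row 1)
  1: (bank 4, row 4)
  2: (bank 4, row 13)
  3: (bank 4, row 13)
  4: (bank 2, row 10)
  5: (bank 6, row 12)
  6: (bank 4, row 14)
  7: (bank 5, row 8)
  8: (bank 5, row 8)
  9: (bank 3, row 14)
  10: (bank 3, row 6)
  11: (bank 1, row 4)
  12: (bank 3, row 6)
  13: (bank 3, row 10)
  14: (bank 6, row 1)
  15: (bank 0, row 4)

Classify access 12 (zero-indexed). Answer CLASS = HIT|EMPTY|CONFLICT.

CLASS = HIT

step 0: bank5 None->1 [EMPTY]
step 1: bank4 None->4 [EMPTY]
step 2: bank4 4->13 [CONFLICT]
step 3: bank4 13->13 [HIT]
step 4: bank2 None->10 [EMPTY]
step 5: bank6 None->12 [EMPTY]
step 6: bank4 13->14 [CONFLICT]
step 7: bank5 1->8 [CONFLICT]
step 8: bank5 8->8 [HIT]
step 9: bank3 None->14 [EMPTY]
step 10: bank3 14->6 [CONFLICT]
step 11: bank1 13->4 [CONFLICT]
step 12: bank3 6->6 [HIT]
step 13: bank3 6->10 [CONFLICT]
step 14: bank6 12->1 [CONFLICT]
step 15: bank0 None->4 [EMPTY]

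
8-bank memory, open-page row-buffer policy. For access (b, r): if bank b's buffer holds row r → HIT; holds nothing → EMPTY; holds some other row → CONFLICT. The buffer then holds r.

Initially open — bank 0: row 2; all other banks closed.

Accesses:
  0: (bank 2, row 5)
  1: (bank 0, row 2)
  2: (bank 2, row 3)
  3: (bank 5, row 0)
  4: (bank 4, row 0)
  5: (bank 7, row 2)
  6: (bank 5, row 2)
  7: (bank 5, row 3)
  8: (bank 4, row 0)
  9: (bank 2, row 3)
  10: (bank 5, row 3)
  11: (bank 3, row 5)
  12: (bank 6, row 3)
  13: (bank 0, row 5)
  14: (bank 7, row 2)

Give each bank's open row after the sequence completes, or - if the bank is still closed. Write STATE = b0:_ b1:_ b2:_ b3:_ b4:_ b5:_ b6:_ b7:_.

  [0] b2 r5: no row ⇒ E
  [1] b0 r2: had r2 ⇒ H
  [2] b2 r3: had r5 ⇒ C
  [3] b5 r0: no row ⇒ E
  [4] b4 r0: no row ⇒ E
  [5] b7 r2: no row ⇒ E
  [6] b5 r2: had r0 ⇒ C
  [7] b5 r3: had r2 ⇒ C
  [8] b4 r0: had r0 ⇒ H
  [9] b2 r3: had r3 ⇒ H
  [10] b5 r3: had r3 ⇒ H
  [11] b3 r5: no row ⇒ E
  [12] b6 r3: no row ⇒ E
  [13] b0 r5: had r2 ⇒ C
  [14] b7 r2: had r2 ⇒ H

STATE = b0:5 b1:- b2:3 b3:5 b4:0 b5:3 b6:3 b7:2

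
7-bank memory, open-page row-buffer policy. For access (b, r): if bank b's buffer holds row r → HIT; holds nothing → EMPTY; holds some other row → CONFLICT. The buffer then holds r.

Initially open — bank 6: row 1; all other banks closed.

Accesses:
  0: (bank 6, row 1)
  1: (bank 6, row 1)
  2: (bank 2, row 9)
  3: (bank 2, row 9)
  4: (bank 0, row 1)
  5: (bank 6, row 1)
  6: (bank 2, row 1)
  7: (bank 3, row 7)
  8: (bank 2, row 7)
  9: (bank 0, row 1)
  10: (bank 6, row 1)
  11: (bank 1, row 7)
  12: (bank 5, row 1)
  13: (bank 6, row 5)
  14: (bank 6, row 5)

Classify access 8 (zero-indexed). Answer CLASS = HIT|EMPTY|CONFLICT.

#0 (6,1) H  (was 1)
#1 (6,1) H  (was 1)
#2 (2,9) E
#3 (2,9) H  (was 9)
#4 (0,1) E
#5 (6,1) H  (was 1)
#6 (2,1) C  (was 9)
#7 (3,7) E
#8 (2,7) C  (was 1)
#9 (0,1) H  (was 1)
#10 (6,1) H  (was 1)
#11 (1,7) E
#12 (5,1) E
#13 (6,5) C  (was 1)
#14 (6,5) H  (was 5)

CLASS = CONFLICT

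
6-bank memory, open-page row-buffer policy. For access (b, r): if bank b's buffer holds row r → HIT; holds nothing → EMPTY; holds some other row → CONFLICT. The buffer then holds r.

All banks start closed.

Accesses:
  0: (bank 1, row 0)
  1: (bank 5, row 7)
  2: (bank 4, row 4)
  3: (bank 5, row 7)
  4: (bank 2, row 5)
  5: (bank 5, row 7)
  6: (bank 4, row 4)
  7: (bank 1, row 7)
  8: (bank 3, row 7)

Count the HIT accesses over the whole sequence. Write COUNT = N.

COUNT = 3

#0 (1,0) E
#1 (5,7) E
#2 (4,4) E
#3 (5,7) H  (was 7)
#4 (2,5) E
#5 (5,7) H  (was 7)
#6 (4,4) H  (was 4)
#7 (1,7) C  (was 0)
#8 (3,7) E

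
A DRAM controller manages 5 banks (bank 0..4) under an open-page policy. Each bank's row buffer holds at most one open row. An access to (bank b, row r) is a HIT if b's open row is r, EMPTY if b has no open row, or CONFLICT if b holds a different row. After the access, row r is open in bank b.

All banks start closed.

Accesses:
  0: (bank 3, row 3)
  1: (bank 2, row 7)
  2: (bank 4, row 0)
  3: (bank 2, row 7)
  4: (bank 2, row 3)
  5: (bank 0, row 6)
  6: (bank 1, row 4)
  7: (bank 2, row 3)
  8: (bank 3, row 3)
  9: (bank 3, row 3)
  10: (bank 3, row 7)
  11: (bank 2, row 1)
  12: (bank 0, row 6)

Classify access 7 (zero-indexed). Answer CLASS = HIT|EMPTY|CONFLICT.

step 0: bank3 None->3 [EMPTY]
step 1: bank2 None->7 [EMPTY]
step 2: bank4 None->0 [EMPTY]
step 3: bank2 7->7 [HIT]
step 4: bank2 7->3 [CONFLICT]
step 5: bank0 None->6 [EMPTY]
step 6: bank1 None->4 [EMPTY]
step 7: bank2 3->3 [HIT]
step 8: bank3 3->3 [HIT]
step 9: bank3 3->3 [HIT]
step 10: bank3 3->7 [CONFLICT]
step 11: bank2 3->1 [CONFLICT]
step 12: bank0 6->6 [HIT]

CLASS = HIT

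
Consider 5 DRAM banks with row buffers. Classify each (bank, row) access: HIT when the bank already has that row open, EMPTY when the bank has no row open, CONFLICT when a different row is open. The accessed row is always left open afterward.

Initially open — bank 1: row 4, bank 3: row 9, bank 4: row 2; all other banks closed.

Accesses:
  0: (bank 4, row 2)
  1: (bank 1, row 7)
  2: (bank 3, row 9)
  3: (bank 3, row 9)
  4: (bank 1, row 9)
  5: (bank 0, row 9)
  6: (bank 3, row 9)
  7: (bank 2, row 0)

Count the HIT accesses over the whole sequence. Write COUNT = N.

0: bank 4 row 2 — prev 2 → HIT
1: bank 1 row 7 — prev 4 → CONFLICT
2: bank 3 row 9 — prev 9 → HIT
3: bank 3 row 9 — prev 9 → HIT
4: bank 1 row 9 — prev 7 → CONFLICT
5: bank 0 row 9 — prev None → EMPTY
6: bank 3 row 9 — prev 9 → HIT
7: bank 2 row 0 — prev None → EMPTY

COUNT = 4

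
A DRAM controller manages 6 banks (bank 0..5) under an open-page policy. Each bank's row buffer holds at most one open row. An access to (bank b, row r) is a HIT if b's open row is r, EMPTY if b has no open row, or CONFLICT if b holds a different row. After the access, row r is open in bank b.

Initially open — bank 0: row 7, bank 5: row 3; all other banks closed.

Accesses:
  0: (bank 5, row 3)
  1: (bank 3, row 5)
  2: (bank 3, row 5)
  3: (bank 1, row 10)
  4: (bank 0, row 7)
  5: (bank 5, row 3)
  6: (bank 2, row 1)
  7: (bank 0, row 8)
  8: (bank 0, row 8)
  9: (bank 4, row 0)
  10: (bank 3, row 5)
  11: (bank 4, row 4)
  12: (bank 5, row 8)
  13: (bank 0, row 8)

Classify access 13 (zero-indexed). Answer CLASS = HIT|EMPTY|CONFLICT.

CLASS = HIT

#0 (5,3) H  (was 3)
#1 (3,5) E
#2 (3,5) H  (was 5)
#3 (1,10) E
#4 (0,7) H  (was 7)
#5 (5,3) H  (was 3)
#6 (2,1) E
#7 (0,8) C  (was 7)
#8 (0,8) H  (was 8)
#9 (4,0) E
#10 (3,5) H  (was 5)
#11 (4,4) C  (was 0)
#12 (5,8) C  (was 3)
#13 (0,8) H  (was 8)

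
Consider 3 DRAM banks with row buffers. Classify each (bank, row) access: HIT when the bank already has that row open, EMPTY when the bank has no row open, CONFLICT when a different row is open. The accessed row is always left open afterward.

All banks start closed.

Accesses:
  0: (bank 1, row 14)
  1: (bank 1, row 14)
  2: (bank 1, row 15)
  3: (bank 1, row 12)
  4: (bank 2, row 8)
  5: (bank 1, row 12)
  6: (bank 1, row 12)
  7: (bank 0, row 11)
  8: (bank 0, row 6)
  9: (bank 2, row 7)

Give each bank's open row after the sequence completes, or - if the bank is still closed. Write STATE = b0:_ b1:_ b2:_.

STATE = b0:6 b1:12 b2:7

  [0] b1 r14: no row ⇒ E
  [1] b1 r14: had r14 ⇒ H
  [2] b1 r15: had r14 ⇒ C
  [3] b1 r12: had r15 ⇒ C
  [4] b2 r8: no row ⇒ E
  [5] b1 r12: had r12 ⇒ H
  [6] b1 r12: had r12 ⇒ H
  [7] b0 r11: no row ⇒ E
  [8] b0 r6: had r11 ⇒ C
  [9] b2 r7: had r8 ⇒ C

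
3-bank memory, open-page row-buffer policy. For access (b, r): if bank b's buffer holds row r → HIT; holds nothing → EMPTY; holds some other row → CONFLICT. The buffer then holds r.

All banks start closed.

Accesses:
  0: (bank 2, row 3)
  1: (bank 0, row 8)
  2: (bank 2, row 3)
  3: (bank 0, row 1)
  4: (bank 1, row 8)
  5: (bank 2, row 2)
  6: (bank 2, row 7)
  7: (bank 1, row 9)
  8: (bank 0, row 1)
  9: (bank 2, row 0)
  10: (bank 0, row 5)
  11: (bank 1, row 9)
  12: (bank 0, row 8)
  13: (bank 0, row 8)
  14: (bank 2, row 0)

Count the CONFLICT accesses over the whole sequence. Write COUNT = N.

COUNT = 7

  [0] b2 r3: no row ⇒ E
  [1] b0 r8: no row ⇒ E
  [2] b2 r3: had r3 ⇒ H
  [3] b0 r1: had r8 ⇒ C
  [4] b1 r8: no row ⇒ E
  [5] b2 r2: had r3 ⇒ C
  [6] b2 r7: had r2 ⇒ C
  [7] b1 r9: had r8 ⇒ C
  [8] b0 r1: had r1 ⇒ H
  [9] b2 r0: had r7 ⇒ C
  [10] b0 r5: had r1 ⇒ C
  [11] b1 r9: had r9 ⇒ H
  [12] b0 r8: had r5 ⇒ C
  [13] b0 r8: had r8 ⇒ H
  [14] b2 r0: had r0 ⇒ H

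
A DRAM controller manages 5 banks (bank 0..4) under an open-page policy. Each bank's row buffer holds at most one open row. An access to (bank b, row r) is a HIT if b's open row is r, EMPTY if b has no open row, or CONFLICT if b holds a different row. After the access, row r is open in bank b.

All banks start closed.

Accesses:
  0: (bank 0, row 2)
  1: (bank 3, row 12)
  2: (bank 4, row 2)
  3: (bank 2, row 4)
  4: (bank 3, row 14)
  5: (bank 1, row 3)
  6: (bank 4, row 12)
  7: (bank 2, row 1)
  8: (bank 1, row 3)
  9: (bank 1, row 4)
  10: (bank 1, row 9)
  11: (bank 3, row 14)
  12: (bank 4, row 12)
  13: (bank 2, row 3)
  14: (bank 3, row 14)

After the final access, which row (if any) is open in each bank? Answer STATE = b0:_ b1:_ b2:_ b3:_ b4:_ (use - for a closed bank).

STATE = b0:2 b1:9 b2:3 b3:14 b4:12

#0 (0,2) E
#1 (3,12) E
#2 (4,2) E
#3 (2,4) E
#4 (3,14) C  (was 12)
#5 (1,3) E
#6 (4,12) C  (was 2)
#7 (2,1) C  (was 4)
#8 (1,3) H  (was 3)
#9 (1,4) C  (was 3)
#10 (1,9) C  (was 4)
#11 (3,14) H  (was 14)
#12 (4,12) H  (was 12)
#13 (2,3) C  (was 1)
#14 (3,14) H  (was 14)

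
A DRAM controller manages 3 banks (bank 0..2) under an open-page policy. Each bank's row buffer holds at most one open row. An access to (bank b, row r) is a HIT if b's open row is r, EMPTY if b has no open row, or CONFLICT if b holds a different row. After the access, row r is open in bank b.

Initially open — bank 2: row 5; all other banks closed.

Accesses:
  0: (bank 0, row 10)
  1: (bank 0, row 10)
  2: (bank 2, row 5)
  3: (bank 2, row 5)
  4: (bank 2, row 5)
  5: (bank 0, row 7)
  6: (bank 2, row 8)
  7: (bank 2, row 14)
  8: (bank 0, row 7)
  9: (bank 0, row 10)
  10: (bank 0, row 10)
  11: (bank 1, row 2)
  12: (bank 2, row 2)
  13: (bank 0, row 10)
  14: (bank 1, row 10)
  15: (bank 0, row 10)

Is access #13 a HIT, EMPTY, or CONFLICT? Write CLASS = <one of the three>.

step 0: bank0 None->10 [EMPTY]
step 1: bank0 10->10 [HIT]
step 2: bank2 5->5 [HIT]
step 3: bank2 5->5 [HIT]
step 4: bank2 5->5 [HIT]
step 5: bank0 10->7 [CONFLICT]
step 6: bank2 5->8 [CONFLICT]
step 7: bank2 8->14 [CONFLICT]
step 8: bank0 7->7 [HIT]
step 9: bank0 7->10 [CONFLICT]
step 10: bank0 10->10 [HIT]
step 11: bank1 None->2 [EMPTY]
step 12: bank2 14->2 [CONFLICT]
step 13: bank0 10->10 [HIT]
step 14: bank1 2->10 [CONFLICT]
step 15: bank0 10->10 [HIT]

CLASS = HIT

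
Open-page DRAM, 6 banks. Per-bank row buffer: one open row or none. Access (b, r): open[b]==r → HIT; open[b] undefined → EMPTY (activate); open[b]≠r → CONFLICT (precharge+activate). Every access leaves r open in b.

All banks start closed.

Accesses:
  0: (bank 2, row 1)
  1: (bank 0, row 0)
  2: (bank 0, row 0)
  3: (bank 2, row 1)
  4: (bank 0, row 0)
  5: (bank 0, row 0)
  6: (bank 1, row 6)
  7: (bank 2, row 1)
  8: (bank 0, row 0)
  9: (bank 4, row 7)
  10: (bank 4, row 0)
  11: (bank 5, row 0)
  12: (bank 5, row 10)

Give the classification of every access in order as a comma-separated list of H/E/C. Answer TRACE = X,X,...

TRACE = E,E,H,H,H,H,E,H,H,E,C,E,C

  [0] b2 r1: no row ⇒ E
  [1] b0 r0: no row ⇒ E
  [2] b0 r0: had r0 ⇒ H
  [3] b2 r1: had r1 ⇒ H
  [4] b0 r0: had r0 ⇒ H
  [5] b0 r0: had r0 ⇒ H
  [6] b1 r6: no row ⇒ E
  [7] b2 r1: had r1 ⇒ H
  [8] b0 r0: had r0 ⇒ H
  [9] b4 r7: no row ⇒ E
  [10] b4 r0: had r7 ⇒ C
  [11] b5 r0: no row ⇒ E
  [12] b5 r10: had r0 ⇒ C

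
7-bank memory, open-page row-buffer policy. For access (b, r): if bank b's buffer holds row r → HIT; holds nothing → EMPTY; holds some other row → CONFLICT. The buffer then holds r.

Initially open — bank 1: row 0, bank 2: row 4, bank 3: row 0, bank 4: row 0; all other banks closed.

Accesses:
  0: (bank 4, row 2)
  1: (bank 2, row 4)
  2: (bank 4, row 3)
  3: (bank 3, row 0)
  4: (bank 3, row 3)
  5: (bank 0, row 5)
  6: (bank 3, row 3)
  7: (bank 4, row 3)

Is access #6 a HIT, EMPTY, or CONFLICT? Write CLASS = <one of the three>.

CLASS = HIT

step 0: bank4 0->2 [CONFLICT]
step 1: bank2 4->4 [HIT]
step 2: bank4 2->3 [CONFLICT]
step 3: bank3 0->0 [HIT]
step 4: bank3 0->3 [CONFLICT]
step 5: bank0 None->5 [EMPTY]
step 6: bank3 3->3 [HIT]
step 7: bank4 3->3 [HIT]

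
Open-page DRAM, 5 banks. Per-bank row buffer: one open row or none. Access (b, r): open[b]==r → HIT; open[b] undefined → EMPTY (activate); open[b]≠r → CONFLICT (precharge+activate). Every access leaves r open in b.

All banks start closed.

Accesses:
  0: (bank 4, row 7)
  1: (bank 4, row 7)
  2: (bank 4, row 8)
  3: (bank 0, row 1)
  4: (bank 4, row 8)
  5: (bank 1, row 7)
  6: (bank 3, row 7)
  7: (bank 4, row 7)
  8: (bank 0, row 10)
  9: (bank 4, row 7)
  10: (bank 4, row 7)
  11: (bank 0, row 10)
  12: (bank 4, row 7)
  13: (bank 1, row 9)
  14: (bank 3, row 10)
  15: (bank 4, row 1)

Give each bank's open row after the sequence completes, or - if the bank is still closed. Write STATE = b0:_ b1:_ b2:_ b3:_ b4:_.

  [0] b4 r7: no row ⇒ E
  [1] b4 r7: had r7 ⇒ H
  [2] b4 r8: had r7 ⇒ C
  [3] b0 r1: no row ⇒ E
  [4] b4 r8: had r8 ⇒ H
  [5] b1 r7: no row ⇒ E
  [6] b3 r7: no row ⇒ E
  [7] b4 r7: had r8 ⇒ C
  [8] b0 r10: had r1 ⇒ C
  [9] b4 r7: had r7 ⇒ H
  [10] b4 r7: had r7 ⇒ H
  [11] b0 r10: had r10 ⇒ H
  [12] b4 r7: had r7 ⇒ H
  [13] b1 r9: had r7 ⇒ C
  [14] b3 r10: had r7 ⇒ C
  [15] b4 r1: had r7 ⇒ C

STATE = b0:10 b1:9 b2:- b3:10 b4:1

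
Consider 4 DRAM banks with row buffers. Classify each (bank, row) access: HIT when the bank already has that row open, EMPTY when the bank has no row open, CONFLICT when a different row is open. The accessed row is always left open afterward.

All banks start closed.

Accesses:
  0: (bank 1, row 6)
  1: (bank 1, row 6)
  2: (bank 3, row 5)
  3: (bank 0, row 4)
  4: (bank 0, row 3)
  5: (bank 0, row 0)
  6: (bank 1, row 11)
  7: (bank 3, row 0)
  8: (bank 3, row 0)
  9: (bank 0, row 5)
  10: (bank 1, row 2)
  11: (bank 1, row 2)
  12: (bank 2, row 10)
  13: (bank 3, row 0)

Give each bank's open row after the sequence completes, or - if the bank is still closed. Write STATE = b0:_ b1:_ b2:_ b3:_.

#0 (1,6) E
#1 (1,6) H  (was 6)
#2 (3,5) E
#3 (0,4) E
#4 (0,3) C  (was 4)
#5 (0,0) C  (was 3)
#6 (1,11) C  (was 6)
#7 (3,0) C  (was 5)
#8 (3,0) H  (was 0)
#9 (0,5) C  (was 0)
#10 (1,2) C  (was 11)
#11 (1,2) H  (was 2)
#12 (2,10) E
#13 (3,0) H  (was 0)

STATE = b0:5 b1:2 b2:10 b3:0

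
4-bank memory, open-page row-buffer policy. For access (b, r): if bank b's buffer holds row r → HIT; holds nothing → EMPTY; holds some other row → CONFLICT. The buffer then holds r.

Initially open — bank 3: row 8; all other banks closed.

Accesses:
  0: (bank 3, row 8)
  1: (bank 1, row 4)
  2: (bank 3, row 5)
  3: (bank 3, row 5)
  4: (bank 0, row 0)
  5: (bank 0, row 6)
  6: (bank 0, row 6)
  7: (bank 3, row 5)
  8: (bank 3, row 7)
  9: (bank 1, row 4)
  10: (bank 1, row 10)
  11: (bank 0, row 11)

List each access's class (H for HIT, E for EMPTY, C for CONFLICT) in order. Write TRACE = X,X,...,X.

TRACE = H,E,C,H,E,C,H,H,C,H,C,C

step 0: bank3 8->8 [HIT]
step 1: bank1 None->4 [EMPTY]
step 2: bank3 8->5 [CONFLICT]
step 3: bank3 5->5 [HIT]
step 4: bank0 None->0 [EMPTY]
step 5: bank0 0->6 [CONFLICT]
step 6: bank0 6->6 [HIT]
step 7: bank3 5->5 [HIT]
step 8: bank3 5->7 [CONFLICT]
step 9: bank1 4->4 [HIT]
step 10: bank1 4->10 [CONFLICT]
step 11: bank0 6->11 [CONFLICT]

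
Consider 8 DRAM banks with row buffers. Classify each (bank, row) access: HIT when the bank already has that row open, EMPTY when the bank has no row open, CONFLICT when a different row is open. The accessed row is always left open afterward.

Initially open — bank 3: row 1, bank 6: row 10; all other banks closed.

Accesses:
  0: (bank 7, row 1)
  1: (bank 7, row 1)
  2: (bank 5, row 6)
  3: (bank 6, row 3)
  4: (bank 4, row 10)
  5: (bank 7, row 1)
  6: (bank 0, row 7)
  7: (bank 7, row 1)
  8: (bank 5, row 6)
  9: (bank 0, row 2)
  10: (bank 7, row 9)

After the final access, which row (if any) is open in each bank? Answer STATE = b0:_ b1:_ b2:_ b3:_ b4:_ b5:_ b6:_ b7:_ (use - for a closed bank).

  [0] b7 r1: no row ⇒ E
  [1] b7 r1: had r1 ⇒ H
  [2] b5 r6: no row ⇒ E
  [3] b6 r3: had r10 ⇒ C
  [4] b4 r10: no row ⇒ E
  [5] b7 r1: had r1 ⇒ H
  [6] b0 r7: no row ⇒ E
  [7] b7 r1: had r1 ⇒ H
  [8] b5 r6: had r6 ⇒ H
  [9] b0 r2: had r7 ⇒ C
  [10] b7 r9: had r1 ⇒ C

STATE = b0:2 b1:- b2:- b3:1 b4:10 b5:6 b6:3 b7:9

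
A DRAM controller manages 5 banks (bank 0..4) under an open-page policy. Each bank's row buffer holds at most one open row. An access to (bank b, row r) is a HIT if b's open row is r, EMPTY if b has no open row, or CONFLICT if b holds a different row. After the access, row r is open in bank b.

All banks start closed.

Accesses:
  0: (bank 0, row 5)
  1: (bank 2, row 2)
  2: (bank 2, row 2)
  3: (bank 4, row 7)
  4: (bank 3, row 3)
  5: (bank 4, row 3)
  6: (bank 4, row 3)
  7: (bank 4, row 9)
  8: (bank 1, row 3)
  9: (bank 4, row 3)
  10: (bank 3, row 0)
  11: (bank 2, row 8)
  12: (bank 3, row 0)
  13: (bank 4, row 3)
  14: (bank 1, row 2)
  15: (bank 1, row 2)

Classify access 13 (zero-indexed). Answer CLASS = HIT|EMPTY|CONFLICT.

CLASS = HIT

step 0: bank0 None->5 [EMPTY]
step 1: bank2 None->2 [EMPTY]
step 2: bank2 2->2 [HIT]
step 3: bank4 None->7 [EMPTY]
step 4: bank3 None->3 [EMPTY]
step 5: bank4 7->3 [CONFLICT]
step 6: bank4 3->3 [HIT]
step 7: bank4 3->9 [CONFLICT]
step 8: bank1 None->3 [EMPTY]
step 9: bank4 9->3 [CONFLICT]
step 10: bank3 3->0 [CONFLICT]
step 11: bank2 2->8 [CONFLICT]
step 12: bank3 0->0 [HIT]
step 13: bank4 3->3 [HIT]
step 14: bank1 3->2 [CONFLICT]
step 15: bank1 2->2 [HIT]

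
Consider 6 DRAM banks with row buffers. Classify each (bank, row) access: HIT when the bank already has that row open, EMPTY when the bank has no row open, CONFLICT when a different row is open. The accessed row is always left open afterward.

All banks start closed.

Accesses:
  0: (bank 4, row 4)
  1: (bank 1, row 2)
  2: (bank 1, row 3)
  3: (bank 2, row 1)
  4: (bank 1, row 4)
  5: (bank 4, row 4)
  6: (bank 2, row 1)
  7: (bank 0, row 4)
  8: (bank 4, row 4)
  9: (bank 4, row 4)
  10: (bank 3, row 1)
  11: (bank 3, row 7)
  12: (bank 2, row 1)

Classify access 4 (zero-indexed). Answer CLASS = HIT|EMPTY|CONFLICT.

CLASS = CONFLICT

step 0: bank4 None->4 [EMPTY]
step 1: bank1 None->2 [EMPTY]
step 2: bank1 2->3 [CONFLICT]
step 3: bank2 None->1 [EMPTY]
step 4: bank1 3->4 [CONFLICT]
step 5: bank4 4->4 [HIT]
step 6: bank2 1->1 [HIT]
step 7: bank0 None->4 [EMPTY]
step 8: bank4 4->4 [HIT]
step 9: bank4 4->4 [HIT]
step 10: bank3 None->1 [EMPTY]
step 11: bank3 1->7 [CONFLICT]
step 12: bank2 1->1 [HIT]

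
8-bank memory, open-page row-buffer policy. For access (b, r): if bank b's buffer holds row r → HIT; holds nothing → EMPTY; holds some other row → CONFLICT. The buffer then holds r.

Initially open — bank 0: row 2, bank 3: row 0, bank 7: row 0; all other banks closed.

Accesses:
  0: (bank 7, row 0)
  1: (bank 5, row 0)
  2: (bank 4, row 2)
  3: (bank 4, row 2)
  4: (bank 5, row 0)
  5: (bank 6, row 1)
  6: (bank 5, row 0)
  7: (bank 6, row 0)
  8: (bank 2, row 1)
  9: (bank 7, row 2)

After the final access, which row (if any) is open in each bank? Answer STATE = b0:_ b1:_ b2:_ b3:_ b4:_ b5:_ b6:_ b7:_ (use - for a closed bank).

0: bank 7 row 0 — prev 0 → HIT
1: bank 5 row 0 — prev None → EMPTY
2: bank 4 row 2 — prev None → EMPTY
3: bank 4 row 2 — prev 2 → HIT
4: bank 5 row 0 — prev 0 → HIT
5: bank 6 row 1 — prev None → EMPTY
6: bank 5 row 0 — prev 0 → HIT
7: bank 6 row 0 — prev 1 → CONFLICT
8: bank 2 row 1 — prev None → EMPTY
9: bank 7 row 2 — prev 0 → CONFLICT

STATE = b0:2 b1:- b2:1 b3:0 b4:2 b5:0 b6:0 b7:2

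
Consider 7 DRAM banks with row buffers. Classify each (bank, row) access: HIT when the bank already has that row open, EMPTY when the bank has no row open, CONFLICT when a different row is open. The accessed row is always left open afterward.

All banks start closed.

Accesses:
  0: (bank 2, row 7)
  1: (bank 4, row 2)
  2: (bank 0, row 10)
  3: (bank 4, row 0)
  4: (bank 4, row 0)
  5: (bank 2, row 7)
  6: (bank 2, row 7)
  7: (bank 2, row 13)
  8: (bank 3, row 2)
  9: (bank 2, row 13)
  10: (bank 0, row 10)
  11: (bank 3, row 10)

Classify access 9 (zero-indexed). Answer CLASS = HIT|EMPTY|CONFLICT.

step 0: bank2 None->7 [EMPTY]
step 1: bank4 None->2 [EMPTY]
step 2: bank0 None->10 [EMPTY]
step 3: bank4 2->0 [CONFLICT]
step 4: bank4 0->0 [HIT]
step 5: bank2 7->7 [HIT]
step 6: bank2 7->7 [HIT]
step 7: bank2 7->13 [CONFLICT]
step 8: bank3 None->2 [EMPTY]
step 9: bank2 13->13 [HIT]
step 10: bank0 10->10 [HIT]
step 11: bank3 2->10 [CONFLICT]

CLASS = HIT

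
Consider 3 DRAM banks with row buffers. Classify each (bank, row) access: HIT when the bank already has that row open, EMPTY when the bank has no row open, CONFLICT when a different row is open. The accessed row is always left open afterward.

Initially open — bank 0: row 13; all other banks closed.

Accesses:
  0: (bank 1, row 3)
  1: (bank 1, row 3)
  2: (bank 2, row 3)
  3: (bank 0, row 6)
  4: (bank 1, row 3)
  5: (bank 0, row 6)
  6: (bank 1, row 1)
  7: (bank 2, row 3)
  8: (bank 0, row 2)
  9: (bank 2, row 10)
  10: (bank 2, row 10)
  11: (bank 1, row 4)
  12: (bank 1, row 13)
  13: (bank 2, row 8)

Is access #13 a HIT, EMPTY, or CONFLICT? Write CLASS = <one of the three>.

CLASS = CONFLICT

#0 (1,3) E
#1 (1,3) H  (was 3)
#2 (2,3) E
#3 (0,6) C  (was 13)
#4 (1,3) H  (was 3)
#5 (0,6) H  (was 6)
#6 (1,1) C  (was 3)
#7 (2,3) H  (was 3)
#8 (0,2) C  (was 6)
#9 (2,10) C  (was 3)
#10 (2,10) H  (was 10)
#11 (1,4) C  (was 1)
#12 (1,13) C  (was 4)
#13 (2,8) C  (was 10)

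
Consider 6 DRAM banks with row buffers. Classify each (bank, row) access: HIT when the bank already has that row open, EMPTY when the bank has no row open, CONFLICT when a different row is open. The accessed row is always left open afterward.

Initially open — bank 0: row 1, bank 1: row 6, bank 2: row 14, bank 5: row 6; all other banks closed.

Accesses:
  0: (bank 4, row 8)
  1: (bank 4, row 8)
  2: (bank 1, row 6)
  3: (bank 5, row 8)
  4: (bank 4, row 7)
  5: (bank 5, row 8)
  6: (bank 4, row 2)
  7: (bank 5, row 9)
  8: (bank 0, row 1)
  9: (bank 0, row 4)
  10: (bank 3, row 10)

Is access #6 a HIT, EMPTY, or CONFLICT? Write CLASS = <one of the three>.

CLASS = CONFLICT

  [0] b4 r8: no row ⇒ E
  [1] b4 r8: had r8 ⇒ H
  [2] b1 r6: had r6 ⇒ H
  [3] b5 r8: had r6 ⇒ C
  [4] b4 r7: had r8 ⇒ C
  [5] b5 r8: had r8 ⇒ H
  [6] b4 r2: had r7 ⇒ C
  [7] b5 r9: had r8 ⇒ C
  [8] b0 r1: had r1 ⇒ H
  [9] b0 r4: had r1 ⇒ C
  [10] b3 r10: no row ⇒ E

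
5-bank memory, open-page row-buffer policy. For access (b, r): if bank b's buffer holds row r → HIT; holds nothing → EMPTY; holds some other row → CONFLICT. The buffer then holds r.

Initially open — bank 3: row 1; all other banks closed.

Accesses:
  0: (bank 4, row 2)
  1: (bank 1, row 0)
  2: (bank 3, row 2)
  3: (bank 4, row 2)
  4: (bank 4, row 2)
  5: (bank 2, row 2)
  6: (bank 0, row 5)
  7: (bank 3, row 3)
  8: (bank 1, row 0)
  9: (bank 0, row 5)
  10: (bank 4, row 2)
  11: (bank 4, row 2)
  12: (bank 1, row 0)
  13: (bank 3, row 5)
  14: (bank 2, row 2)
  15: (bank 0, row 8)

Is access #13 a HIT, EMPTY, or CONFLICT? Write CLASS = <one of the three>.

CLASS = CONFLICT

step 0: bank4 None->2 [EMPTY]
step 1: bank1 None->0 [EMPTY]
step 2: bank3 1->2 [CONFLICT]
step 3: bank4 2->2 [HIT]
step 4: bank4 2->2 [HIT]
step 5: bank2 None->2 [EMPTY]
step 6: bank0 None->5 [EMPTY]
step 7: bank3 2->3 [CONFLICT]
step 8: bank1 0->0 [HIT]
step 9: bank0 5->5 [HIT]
step 10: bank4 2->2 [HIT]
step 11: bank4 2->2 [HIT]
step 12: bank1 0->0 [HIT]
step 13: bank3 3->5 [CONFLICT]
step 14: bank2 2->2 [HIT]
step 15: bank0 5->8 [CONFLICT]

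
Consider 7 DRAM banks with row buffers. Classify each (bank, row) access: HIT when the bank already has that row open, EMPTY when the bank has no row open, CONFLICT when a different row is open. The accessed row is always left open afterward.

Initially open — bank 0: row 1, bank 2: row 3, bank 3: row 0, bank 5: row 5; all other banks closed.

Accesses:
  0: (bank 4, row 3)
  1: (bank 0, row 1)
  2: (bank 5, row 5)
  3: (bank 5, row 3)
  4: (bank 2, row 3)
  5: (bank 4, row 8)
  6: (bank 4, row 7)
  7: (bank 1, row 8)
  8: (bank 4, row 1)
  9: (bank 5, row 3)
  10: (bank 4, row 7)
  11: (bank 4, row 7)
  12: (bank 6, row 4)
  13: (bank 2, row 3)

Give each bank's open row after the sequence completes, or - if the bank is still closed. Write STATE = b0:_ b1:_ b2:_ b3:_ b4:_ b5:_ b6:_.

STATE = b0:1 b1:8 b2:3 b3:0 b4:7 b5:3 b6:4

0: bank 4 row 3 — prev None → EMPTY
1: bank 0 row 1 — prev 1 → HIT
2: bank 5 row 5 — prev 5 → HIT
3: bank 5 row 3 — prev 5 → CONFLICT
4: bank 2 row 3 — prev 3 → HIT
5: bank 4 row 8 — prev 3 → CONFLICT
6: bank 4 row 7 — prev 8 → CONFLICT
7: bank 1 row 8 — prev None → EMPTY
8: bank 4 row 1 — prev 7 → CONFLICT
9: bank 5 row 3 — prev 3 → HIT
10: bank 4 row 7 — prev 1 → CONFLICT
11: bank 4 row 7 — prev 7 → HIT
12: bank 6 row 4 — prev None → EMPTY
13: bank 2 row 3 — prev 3 → HIT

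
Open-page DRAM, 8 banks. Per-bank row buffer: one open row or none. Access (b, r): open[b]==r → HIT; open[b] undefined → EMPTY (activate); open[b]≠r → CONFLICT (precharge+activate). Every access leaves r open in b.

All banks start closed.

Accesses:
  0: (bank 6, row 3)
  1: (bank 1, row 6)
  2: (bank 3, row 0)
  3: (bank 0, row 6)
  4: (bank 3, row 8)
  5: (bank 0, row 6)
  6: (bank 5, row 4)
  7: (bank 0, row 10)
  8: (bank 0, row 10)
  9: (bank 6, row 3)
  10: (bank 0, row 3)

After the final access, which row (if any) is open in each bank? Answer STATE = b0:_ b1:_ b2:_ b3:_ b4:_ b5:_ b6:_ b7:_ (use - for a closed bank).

0: bank 6 row 3 — prev None → EMPTY
1: bank 1 row 6 — prev None → EMPTY
2: bank 3 row 0 — prev None → EMPTY
3: bank 0 row 6 — prev None → EMPTY
4: bank 3 row 8 — prev 0 → CONFLICT
5: bank 0 row 6 — prev 6 → HIT
6: bank 5 row 4 — prev None → EMPTY
7: bank 0 row 10 — prev 6 → CONFLICT
8: bank 0 row 10 — prev 10 → HIT
9: bank 6 row 3 — prev 3 → HIT
10: bank 0 row 3 — prev 10 → CONFLICT

STATE = b0:3 b1:6 b2:- b3:8 b4:- b5:4 b6:3 b7:-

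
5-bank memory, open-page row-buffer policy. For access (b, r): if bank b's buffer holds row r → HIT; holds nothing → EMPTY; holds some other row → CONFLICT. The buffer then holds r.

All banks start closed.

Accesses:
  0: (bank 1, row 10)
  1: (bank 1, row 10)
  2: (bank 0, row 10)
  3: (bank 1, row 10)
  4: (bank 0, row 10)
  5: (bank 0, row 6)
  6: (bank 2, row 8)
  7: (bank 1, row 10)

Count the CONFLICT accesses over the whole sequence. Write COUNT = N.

step 0: bank1 None->10 [EMPTY]
step 1: bank1 10->10 [HIT]
step 2: bank0 None->10 [EMPTY]
step 3: bank1 10->10 [HIT]
step 4: bank0 10->10 [HIT]
step 5: bank0 10->6 [CONFLICT]
step 6: bank2 None->8 [EMPTY]
step 7: bank1 10->10 [HIT]

COUNT = 1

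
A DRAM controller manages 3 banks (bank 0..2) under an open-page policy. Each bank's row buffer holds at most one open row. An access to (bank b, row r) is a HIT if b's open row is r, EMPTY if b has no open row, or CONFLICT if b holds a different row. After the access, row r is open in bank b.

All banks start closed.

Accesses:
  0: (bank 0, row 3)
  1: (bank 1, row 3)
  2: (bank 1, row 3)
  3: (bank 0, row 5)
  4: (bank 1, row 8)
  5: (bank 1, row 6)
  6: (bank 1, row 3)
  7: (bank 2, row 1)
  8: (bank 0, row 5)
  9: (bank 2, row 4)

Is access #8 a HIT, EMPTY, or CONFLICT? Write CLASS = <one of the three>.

0: bank 0 row 3 — prev None → EMPTY
1: bank 1 row 3 — prev None → EMPTY
2: bank 1 row 3 — prev 3 → HIT
3: bank 0 row 5 — prev 3 → CONFLICT
4: bank 1 row 8 — prev 3 → CONFLICT
5: bank 1 row 6 — prev 8 → CONFLICT
6: bank 1 row 3 — prev 6 → CONFLICT
7: bank 2 row 1 — prev None → EMPTY
8: bank 0 row 5 — prev 5 → HIT
9: bank 2 row 4 — prev 1 → CONFLICT

CLASS = HIT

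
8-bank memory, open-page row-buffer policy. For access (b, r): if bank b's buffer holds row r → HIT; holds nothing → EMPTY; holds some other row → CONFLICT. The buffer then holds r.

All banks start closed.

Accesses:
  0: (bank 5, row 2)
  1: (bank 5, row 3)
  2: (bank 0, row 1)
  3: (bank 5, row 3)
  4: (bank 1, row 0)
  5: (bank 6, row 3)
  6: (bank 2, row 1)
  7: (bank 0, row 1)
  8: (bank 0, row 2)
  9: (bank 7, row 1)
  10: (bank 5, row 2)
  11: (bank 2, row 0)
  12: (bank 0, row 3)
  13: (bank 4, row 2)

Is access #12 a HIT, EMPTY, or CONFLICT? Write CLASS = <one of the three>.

step 0: bank5 None->2 [EMPTY]
step 1: bank5 2->3 [CONFLICT]
step 2: bank0 None->1 [EMPTY]
step 3: bank5 3->3 [HIT]
step 4: bank1 None->0 [EMPTY]
step 5: bank6 None->3 [EMPTY]
step 6: bank2 None->1 [EMPTY]
step 7: bank0 1->1 [HIT]
step 8: bank0 1->2 [CONFLICT]
step 9: bank7 None->1 [EMPTY]
step 10: bank5 3->2 [CONFLICT]
step 11: bank2 1->0 [CONFLICT]
step 12: bank0 2->3 [CONFLICT]
step 13: bank4 None->2 [EMPTY]

CLASS = CONFLICT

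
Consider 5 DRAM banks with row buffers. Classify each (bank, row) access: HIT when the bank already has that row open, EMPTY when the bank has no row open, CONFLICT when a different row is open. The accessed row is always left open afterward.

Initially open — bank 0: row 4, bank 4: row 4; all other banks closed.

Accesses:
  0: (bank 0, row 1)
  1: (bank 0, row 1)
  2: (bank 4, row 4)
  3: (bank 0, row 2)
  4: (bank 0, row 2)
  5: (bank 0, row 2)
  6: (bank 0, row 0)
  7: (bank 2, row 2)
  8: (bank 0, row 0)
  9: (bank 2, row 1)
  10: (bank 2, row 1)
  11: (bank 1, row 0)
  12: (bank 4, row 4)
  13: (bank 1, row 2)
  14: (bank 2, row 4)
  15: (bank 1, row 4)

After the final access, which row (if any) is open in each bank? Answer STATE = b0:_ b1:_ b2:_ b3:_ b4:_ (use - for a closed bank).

STATE = b0:0 b1:4 b2:4 b3:- b4:4

step 0: bank0 4->1 [CONFLICT]
step 1: bank0 1->1 [HIT]
step 2: bank4 4->4 [HIT]
step 3: bank0 1->2 [CONFLICT]
step 4: bank0 2->2 [HIT]
step 5: bank0 2->2 [HIT]
step 6: bank0 2->0 [CONFLICT]
step 7: bank2 None->2 [EMPTY]
step 8: bank0 0->0 [HIT]
step 9: bank2 2->1 [CONFLICT]
step 10: bank2 1->1 [HIT]
step 11: bank1 None->0 [EMPTY]
step 12: bank4 4->4 [HIT]
step 13: bank1 0->2 [CONFLICT]
step 14: bank2 1->4 [CONFLICT]
step 15: bank1 2->4 [CONFLICT]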